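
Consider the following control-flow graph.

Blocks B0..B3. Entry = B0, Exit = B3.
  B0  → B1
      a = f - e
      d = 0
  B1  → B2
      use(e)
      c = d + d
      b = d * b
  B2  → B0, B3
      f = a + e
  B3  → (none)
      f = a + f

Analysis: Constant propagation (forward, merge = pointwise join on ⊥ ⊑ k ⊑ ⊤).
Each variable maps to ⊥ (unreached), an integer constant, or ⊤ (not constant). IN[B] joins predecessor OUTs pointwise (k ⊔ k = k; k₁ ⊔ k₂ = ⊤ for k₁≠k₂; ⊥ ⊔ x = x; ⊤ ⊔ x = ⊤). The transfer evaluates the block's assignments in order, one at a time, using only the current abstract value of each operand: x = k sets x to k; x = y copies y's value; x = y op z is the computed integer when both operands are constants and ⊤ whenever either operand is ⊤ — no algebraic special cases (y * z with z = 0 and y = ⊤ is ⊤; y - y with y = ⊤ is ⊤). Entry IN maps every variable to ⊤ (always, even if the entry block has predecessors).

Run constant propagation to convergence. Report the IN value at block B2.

Answer: {a: ⊤, b: ⊤, c: 0, d: 0, e: ⊤, f: ⊤}

Derivation:
Fixpoint table:
  B0:  IN=(all ⊤)  OUT={d:0; rest ⊤}
  B1:  IN={d:0; rest ⊤}  OUT={c:0, d:0; rest ⊤}
  B2:  IN={c:0, d:0; rest ⊤}  OUT={c:0, d:0; rest ⊤}
  B3:  IN={c:0, d:0; rest ⊤}  OUT={c:0, d:0; rest ⊤}

Merge at B2: IN[B2] = OUT[B1] = {a: ⊤, b: ⊤, c: 0, d: 0, e: ⊤, f: ⊤}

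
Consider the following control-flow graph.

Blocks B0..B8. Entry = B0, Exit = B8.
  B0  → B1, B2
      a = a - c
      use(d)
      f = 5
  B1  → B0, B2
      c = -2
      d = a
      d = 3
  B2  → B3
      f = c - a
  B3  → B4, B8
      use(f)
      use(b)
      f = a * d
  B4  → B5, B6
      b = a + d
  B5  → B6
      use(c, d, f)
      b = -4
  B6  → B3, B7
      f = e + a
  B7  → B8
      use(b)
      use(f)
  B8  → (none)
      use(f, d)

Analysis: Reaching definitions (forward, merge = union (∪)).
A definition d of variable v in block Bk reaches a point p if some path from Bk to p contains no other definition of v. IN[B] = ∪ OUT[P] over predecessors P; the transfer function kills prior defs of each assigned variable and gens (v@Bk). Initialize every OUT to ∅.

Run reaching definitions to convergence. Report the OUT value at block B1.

Answer: {a@B0, c@B1, d@B1, f@B0}

Trace:
Per-block solution:
  B0:  IN={a@B0, c@B1, d@B1, f@B0}  OUT={a@B0, c@B1, d@B1, f@B0}
  B1:  IN={a@B0, c@B1, d@B1, f@B0}  OUT={a@B0, c@B1, d@B1, f@B0}
  B2:  IN={a@B0, c@B1, d@B1, f@B0}  OUT={a@B0, c@B1, d@B1, f@B2}
  B3:  IN={a@B0, b@B4, b@B5, c@B1, d@B1, f@B2, f@B6}  OUT={a@B0, b@B4, b@B5, c@B1, d@B1, f@B3}
  B4:  IN={a@B0, b@B4, b@B5, c@B1, d@B1, f@B3}  OUT={a@B0, b@B4, c@B1, d@B1, f@B3}
  B5:  IN={a@B0, b@B4, c@B1, d@B1, f@B3}  OUT={a@B0, b@B5, c@B1, d@B1, f@B3}
  B6:  IN={a@B0, b@B4, b@B5, c@B1, d@B1, f@B3}  OUT={a@B0, b@B4, b@B5, c@B1, d@B1, f@B6}
  B7:  IN={a@B0, b@B4, b@B5, c@B1, d@B1, f@B6}  OUT={a@B0, b@B4, b@B5, c@B1, d@B1, f@B6}
  B8:  IN={a@B0, b@B4, b@B5, c@B1, d@B1, f@B3, f@B6}  OUT={a@B0, b@B4, b@B5, c@B1, d@B1, f@B3, f@B6}

Merge at B1: IN[B1] = OUT[B0] = {a@B0, c@B1, d@B1, f@B0}
Applying B1's transfer function to that IN value gives OUT[B1] (row B1 above).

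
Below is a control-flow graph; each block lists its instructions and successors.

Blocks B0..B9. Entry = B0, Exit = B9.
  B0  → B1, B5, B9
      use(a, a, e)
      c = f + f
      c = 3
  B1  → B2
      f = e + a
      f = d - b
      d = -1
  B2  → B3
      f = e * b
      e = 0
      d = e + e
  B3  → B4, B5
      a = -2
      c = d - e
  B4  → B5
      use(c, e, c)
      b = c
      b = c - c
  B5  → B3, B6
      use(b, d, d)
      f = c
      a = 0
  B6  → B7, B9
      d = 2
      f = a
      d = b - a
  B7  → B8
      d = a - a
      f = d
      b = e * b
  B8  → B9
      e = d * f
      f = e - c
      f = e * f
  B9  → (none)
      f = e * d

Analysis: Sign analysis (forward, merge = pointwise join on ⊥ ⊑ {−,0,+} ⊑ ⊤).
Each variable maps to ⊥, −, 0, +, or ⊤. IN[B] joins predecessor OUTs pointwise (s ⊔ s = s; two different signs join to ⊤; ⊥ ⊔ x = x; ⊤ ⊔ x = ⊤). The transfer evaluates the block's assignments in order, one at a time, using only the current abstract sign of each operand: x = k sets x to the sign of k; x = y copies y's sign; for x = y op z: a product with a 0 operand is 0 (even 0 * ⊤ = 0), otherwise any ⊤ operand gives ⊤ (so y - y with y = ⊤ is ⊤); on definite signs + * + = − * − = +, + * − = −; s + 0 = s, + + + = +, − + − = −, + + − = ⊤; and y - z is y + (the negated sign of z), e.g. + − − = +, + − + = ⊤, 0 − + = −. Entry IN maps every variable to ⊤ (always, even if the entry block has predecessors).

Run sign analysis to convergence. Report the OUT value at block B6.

Fixpoint table:
  B0:   IN=(all ⊤)   OUT={c:+; rest ⊤}
  B1:   IN={c:+; rest ⊤}   OUT={c:+, d:-; rest ⊤}
  B2:   IN={c:+, d:-; rest ⊤}   OUT={c:+, d:0, e:0; rest ⊤}
  B3:   IN=(all ⊤)   OUT={a:-; rest ⊤}
  B4:   IN={a:-; rest ⊤}   OUT={a:-; rest ⊤}
  B5:   IN=(all ⊤)   OUT={a:0; rest ⊤}
  B6:   IN={a:0; rest ⊤}   OUT={a:0, f:0; rest ⊤}
  B7:   IN={a:0, f:0; rest ⊤}   OUT={a:0, d:0, f:0; rest ⊤}
  B8:   IN={a:0, d:0, f:0; rest ⊤}   OUT={a:0, d:0, e:0, f:0; rest ⊤}
  B9:   IN=(all ⊤)   OUT=(all ⊤)

Merge at B6: IN[B6] = OUT[B5] = {a: 0, b: ⊤, c: ⊤, d: ⊤, e: ⊤, f: ⊤}
Applying B6's transfer function to that IN value gives OUT[B6] (row B6 above).

Answer: {a: 0, b: ⊤, c: ⊤, d: ⊤, e: ⊤, f: 0}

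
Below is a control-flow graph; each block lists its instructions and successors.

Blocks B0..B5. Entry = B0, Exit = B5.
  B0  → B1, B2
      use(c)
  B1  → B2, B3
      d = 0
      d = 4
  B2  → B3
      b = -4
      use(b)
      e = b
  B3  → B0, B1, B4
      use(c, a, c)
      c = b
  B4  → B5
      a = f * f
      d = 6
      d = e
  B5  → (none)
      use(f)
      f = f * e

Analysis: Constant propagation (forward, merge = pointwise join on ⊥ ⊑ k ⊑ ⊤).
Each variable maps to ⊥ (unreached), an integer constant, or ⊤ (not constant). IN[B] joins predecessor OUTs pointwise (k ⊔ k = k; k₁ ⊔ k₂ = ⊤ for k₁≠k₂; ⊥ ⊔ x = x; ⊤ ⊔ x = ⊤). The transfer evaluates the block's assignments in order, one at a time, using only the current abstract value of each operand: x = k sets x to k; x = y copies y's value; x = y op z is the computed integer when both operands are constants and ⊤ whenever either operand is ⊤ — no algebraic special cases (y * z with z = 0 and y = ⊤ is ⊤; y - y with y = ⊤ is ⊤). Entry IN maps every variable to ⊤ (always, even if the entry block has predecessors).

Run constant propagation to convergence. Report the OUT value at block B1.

Fixpoint table:
  B0: | IN=(all ⊤) | OUT=(all ⊤)
  B1: | IN=(all ⊤) | OUT={d:4; rest ⊤}
  B2: | IN=(all ⊤) | OUT={b:-4, e:-4; rest ⊤}
  B3: | IN=(all ⊤) | OUT=(all ⊤)
  B4: | IN=(all ⊤) | OUT=(all ⊤)
  B5: | IN=(all ⊤) | OUT=(all ⊤)

Merge at B1: IN[B1] = OUT[B0] ⊔ OUT[B3] = {a: ⊤, b: ⊤, c: ⊤, d: ⊤, e: ⊤, f: ⊤}
Applying B1's transfer function to that IN value gives OUT[B1] (row B1 above).

Answer: {a: ⊤, b: ⊤, c: ⊤, d: 4, e: ⊤, f: ⊤}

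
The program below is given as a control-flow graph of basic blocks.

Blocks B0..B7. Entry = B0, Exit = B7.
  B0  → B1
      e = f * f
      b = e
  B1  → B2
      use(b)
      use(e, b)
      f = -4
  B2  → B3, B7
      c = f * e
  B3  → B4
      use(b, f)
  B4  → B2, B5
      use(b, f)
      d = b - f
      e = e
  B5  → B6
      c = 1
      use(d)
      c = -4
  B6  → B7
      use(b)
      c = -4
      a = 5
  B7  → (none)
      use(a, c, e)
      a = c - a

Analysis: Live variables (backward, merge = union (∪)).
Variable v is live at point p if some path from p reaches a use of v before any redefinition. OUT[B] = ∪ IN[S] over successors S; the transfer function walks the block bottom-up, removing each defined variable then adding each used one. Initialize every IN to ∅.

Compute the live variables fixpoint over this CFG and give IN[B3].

Fixpoint table:
  B0: | IN={a, f} | OUT={a, b, e}
  B1: | IN={a, b, e} | OUT={a, b, e, f}
  B2: | IN={a, b, e, f} | OUT={a, b, c, e, f}
  B3: | IN={a, b, e, f} | OUT={a, b, e, f}
  B4: | IN={a, b, e, f} | OUT={a, b, d, e, f}
  B5: | IN={b, d, e} | OUT={b, e}
  B6: | IN={b, e} | OUT={a, c, e}
  B7: | IN={a, c, e} | OUT={}

Merge at B3: OUT[B3] = IN[B4] = {a, b, e, f}
Applying B3's transfer function to that OUT value gives IN[B3] (row B3 above).

Answer: {a, b, e, f}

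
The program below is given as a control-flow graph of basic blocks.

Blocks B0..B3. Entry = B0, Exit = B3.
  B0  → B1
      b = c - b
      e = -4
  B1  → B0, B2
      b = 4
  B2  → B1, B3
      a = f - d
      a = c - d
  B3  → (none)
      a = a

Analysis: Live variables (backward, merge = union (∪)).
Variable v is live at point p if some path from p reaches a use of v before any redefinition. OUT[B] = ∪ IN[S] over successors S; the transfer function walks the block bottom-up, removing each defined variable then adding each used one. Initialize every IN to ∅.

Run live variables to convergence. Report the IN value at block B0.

Answer: {b, c, d, f}

Derivation:
Fixpoint table:
  B0:  IN={b, c, d, f}  OUT={c, d, f}
  B1:  IN={c, d, f}  OUT={b, c, d, f}
  B2:  IN={c, d, f}  OUT={a, c, d, f}
  B3:  IN={a}  OUT={}

Merge at B0: OUT[B0] = IN[B1] = {c, d, f}
Applying B0's transfer function to that OUT value gives IN[B0] (row B0 above).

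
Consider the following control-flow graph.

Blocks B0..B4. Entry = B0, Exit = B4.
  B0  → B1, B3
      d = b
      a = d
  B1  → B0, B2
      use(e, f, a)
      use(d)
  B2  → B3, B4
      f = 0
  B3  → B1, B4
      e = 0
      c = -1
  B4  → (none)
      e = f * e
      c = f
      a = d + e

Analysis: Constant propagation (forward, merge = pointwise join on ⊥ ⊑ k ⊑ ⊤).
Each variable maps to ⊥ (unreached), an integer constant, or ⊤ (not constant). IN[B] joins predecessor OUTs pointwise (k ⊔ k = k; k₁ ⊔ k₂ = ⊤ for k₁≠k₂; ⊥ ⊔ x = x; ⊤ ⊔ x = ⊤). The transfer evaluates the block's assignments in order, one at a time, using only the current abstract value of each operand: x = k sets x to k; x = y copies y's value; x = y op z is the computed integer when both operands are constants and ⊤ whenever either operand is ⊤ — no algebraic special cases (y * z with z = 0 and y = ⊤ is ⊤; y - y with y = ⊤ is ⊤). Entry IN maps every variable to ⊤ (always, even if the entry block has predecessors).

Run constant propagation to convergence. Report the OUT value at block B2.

Answer: {a: ⊤, b: ⊤, c: ⊤, d: ⊤, e: ⊤, f: 0}

Trace:
Fixpoint table:
  B0: | IN=(all ⊤) | OUT=(all ⊤)
  B1: | IN=(all ⊤) | OUT=(all ⊤)
  B2: | IN=(all ⊤) | OUT={f:0; rest ⊤}
  B3: | IN=(all ⊤) | OUT={c:-1, e:0; rest ⊤}
  B4: | IN=(all ⊤) | OUT=(all ⊤)

Merge at B2: IN[B2] = OUT[B1] = {a: ⊤, b: ⊤, c: ⊤, d: ⊤, e: ⊤, f: ⊤}
Applying B2's transfer function to that IN value gives OUT[B2] (row B2 above).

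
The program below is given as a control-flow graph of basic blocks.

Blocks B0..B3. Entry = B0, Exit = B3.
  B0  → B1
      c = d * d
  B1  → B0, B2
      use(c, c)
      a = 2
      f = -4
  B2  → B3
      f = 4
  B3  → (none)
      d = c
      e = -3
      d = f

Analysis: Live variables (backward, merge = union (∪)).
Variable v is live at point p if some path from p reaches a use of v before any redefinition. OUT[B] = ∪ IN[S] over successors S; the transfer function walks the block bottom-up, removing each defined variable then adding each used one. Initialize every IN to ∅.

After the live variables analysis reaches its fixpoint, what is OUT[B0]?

Answer: {c, d}

Trace:
Converged values:
  B0:  IN={d}  OUT={c, d}
  B1:  IN={c, d}  OUT={c, d}
  B2:  IN={c}  OUT={c, f}
  B3:  IN={c, f}  OUT={}

Merge at B0: OUT[B0] = IN[B1] = {c, d}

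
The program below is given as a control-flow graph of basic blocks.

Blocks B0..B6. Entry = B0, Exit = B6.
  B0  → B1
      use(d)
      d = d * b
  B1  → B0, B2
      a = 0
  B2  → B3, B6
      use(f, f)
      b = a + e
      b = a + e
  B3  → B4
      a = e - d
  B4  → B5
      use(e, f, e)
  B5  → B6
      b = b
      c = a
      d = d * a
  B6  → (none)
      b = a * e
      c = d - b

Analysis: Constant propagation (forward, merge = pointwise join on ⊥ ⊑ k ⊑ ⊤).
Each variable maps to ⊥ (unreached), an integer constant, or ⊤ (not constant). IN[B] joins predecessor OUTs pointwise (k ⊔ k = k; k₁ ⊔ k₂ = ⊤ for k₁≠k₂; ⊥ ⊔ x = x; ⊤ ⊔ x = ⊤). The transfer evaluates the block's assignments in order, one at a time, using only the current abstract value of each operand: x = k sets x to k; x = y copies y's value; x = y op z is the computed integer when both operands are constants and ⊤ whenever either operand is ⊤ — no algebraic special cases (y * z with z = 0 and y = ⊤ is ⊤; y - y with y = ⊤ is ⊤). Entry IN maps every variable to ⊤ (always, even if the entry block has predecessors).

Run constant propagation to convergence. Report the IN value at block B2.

Answer: {a: 0, b: ⊤, c: ⊤, d: ⊤, e: ⊤, f: ⊤}

Working:
Per-block solution:
  B0:   IN=(all ⊤)   OUT=(all ⊤)
  B1:   IN=(all ⊤)   OUT={a:0; rest ⊤}
  B2:   IN={a:0; rest ⊤}   OUT={a:0; rest ⊤}
  B3:   IN={a:0; rest ⊤}   OUT=(all ⊤)
  B4:   IN=(all ⊤)   OUT=(all ⊤)
  B5:   IN=(all ⊤)   OUT=(all ⊤)
  B6:   IN=(all ⊤)   OUT=(all ⊤)

Merge at B2: IN[B2] = OUT[B1] = {a: 0, b: ⊤, c: ⊤, d: ⊤, e: ⊤, f: ⊤}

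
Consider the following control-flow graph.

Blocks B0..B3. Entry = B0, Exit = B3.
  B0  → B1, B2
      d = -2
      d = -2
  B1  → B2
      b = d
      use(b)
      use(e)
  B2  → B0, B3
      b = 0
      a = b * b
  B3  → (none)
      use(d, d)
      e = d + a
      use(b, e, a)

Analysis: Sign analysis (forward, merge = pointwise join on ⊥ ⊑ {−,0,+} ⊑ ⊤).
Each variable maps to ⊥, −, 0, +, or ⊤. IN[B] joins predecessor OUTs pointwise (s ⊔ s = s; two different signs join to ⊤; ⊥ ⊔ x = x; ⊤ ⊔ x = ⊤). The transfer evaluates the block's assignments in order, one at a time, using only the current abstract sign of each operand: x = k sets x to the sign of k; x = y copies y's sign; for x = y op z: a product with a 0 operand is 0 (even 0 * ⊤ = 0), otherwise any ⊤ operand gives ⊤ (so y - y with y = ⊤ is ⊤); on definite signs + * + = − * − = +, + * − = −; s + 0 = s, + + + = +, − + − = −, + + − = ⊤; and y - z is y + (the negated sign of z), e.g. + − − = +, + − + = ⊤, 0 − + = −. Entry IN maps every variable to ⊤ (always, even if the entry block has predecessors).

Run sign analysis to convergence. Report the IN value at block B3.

Answer: {a: 0, b: 0, c: ⊤, d: -, e: ⊤, f: ⊤}

Working:
Fixpoint table:
  B0:   IN=(all ⊤)   OUT={d:-; rest ⊤}
  B1:   IN={d:-; rest ⊤}   OUT={b:-, d:-; rest ⊤}
  B2:   IN={d:-; rest ⊤}   OUT={a:0, b:0, d:-; rest ⊤}
  B3:   IN={a:0, b:0, d:-; rest ⊤}   OUT={a:0, b:0, d:-, e:-; rest ⊤}

Merge at B3: IN[B3] = OUT[B2] = {a: 0, b: 0, c: ⊤, d: -, e: ⊤, f: ⊤}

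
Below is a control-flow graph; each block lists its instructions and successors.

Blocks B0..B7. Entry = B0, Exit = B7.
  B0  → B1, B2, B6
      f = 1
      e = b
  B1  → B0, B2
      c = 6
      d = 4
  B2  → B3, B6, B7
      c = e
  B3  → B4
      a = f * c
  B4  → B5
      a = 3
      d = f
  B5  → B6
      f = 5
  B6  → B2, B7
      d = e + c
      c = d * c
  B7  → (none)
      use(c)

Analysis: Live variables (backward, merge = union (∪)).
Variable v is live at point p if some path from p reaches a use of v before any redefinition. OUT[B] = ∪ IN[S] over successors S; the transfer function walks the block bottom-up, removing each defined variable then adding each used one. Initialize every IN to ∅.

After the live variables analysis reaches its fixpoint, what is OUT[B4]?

Answer: {c, e}

Trace:
Converged values:
  B0:   IN={b, c}   OUT={b, c, e, f}
  B1:   IN={b, e, f}   OUT={b, c, e, f}
  B2:   IN={e, f}   OUT={c, e, f}
  B3:   IN={c, e, f}   OUT={c, e, f}
  B4:   IN={c, e, f}   OUT={c, e}
  B5:   IN={c, e}   OUT={c, e, f}
  B6:   IN={c, e, f}   OUT={c, e, f}
  B7:   IN={c}   OUT={}

Merge at B4: OUT[B4] = IN[B5] = {c, e}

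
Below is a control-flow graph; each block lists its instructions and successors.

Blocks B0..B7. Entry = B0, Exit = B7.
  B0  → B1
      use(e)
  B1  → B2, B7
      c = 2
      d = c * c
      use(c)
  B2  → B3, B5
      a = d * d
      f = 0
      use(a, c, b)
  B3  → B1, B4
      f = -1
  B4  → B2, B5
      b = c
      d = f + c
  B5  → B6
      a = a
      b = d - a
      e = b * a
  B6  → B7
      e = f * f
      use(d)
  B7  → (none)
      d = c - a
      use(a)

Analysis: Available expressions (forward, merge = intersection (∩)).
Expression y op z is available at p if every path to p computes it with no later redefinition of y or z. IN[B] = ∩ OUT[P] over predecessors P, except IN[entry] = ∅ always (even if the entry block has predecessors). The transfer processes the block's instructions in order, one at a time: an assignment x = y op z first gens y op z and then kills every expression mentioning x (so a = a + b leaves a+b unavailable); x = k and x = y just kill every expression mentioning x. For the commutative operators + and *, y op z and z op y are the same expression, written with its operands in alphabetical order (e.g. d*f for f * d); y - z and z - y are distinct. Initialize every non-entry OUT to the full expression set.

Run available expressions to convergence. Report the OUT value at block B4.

Answer: {c*c, c+f}

Derivation:
Per-block solution:
  B0: | IN={} | OUT={}
  B1: | IN={} | OUT={c*c}
  B2: | IN={c*c} | OUT={c*c, d*d}
  B3: | IN={c*c, d*d} | OUT={c*c, d*d}
  B4: | IN={c*c, d*d} | OUT={c*c, c+f}
  B5: | IN={c*c} | OUT={a*b, c*c, d-a}
  B6: | IN={a*b, c*c, d-a} | OUT={a*b, c*c, d-a, f*f}
  B7: | IN={c*c} | OUT={c*c, c-a}

Merge at B4: IN[B4] = OUT[B3] = {c*c, d*d}
Applying B4's transfer function to that IN value gives OUT[B4] (row B4 above).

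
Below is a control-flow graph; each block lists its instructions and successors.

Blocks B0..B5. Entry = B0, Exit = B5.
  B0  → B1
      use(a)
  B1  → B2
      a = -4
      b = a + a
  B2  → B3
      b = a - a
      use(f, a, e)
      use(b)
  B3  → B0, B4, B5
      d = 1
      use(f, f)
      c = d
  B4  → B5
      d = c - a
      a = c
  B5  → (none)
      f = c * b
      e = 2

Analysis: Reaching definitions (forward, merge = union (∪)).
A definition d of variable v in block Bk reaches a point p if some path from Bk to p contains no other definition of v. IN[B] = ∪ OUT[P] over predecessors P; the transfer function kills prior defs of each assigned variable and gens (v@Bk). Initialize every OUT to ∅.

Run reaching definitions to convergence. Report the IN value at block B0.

Answer: {a@B1, b@B2, c@B3, d@B3}

Working:
Per-block solution:
  B0:  IN={a@B1, b@B2, c@B3, d@B3}  OUT={a@B1, b@B2, c@B3, d@B3}
  B1:  IN={a@B1, b@B2, c@B3, d@B3}  OUT={a@B1, b@B1, c@B3, d@B3}
  B2:  IN={a@B1, b@B1, c@B3, d@B3}  OUT={a@B1, b@B2, c@B3, d@B3}
  B3:  IN={a@B1, b@B2, c@B3, d@B3}  OUT={a@B1, b@B2, c@B3, d@B3}
  B4:  IN={a@B1, b@B2, c@B3, d@B3}  OUT={a@B4, b@B2, c@B3, d@B4}
  B5:  IN={a@B1, a@B4, b@B2, c@B3, d@B3, d@B4}  OUT={a@B1, a@B4, b@B2, c@B3, d@B3, d@B4, e@B5, f@B5}

Merge at B0 (entry node, so the boundary value {} is joined with the incoming edge(s)): IN[B0] = {} ⊔ OUT[B3] = {a@B1, b@B2, c@B3, d@B3}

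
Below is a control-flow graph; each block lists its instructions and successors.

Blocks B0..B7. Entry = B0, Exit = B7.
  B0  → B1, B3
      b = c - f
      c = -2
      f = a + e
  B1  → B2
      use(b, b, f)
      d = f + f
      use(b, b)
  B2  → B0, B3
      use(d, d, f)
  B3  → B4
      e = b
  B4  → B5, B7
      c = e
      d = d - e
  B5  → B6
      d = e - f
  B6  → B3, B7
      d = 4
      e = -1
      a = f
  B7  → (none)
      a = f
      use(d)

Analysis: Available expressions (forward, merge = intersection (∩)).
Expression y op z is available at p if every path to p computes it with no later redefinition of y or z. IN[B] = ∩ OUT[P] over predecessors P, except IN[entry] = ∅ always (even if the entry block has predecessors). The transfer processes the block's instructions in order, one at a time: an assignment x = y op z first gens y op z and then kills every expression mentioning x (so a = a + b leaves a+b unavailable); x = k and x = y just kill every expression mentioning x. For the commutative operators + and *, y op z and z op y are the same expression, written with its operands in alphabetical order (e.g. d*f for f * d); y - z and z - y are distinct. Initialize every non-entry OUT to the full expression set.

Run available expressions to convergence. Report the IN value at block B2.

Converged values:
  B0:  IN={}  OUT={a+e}
  B1:  IN={a+e}  OUT={a+e, f+f}
  B2:  IN={a+e, f+f}  OUT={a+e, f+f}
  B3:  IN={}  OUT={}
  B4:  IN={}  OUT={}
  B5:  IN={}  OUT={e-f}
  B6:  IN={e-f}  OUT={}
  B7:  IN={}  OUT={}

Merge at B2: IN[B2] = OUT[B1] = {a+e, f+f}

Answer: {a+e, f+f}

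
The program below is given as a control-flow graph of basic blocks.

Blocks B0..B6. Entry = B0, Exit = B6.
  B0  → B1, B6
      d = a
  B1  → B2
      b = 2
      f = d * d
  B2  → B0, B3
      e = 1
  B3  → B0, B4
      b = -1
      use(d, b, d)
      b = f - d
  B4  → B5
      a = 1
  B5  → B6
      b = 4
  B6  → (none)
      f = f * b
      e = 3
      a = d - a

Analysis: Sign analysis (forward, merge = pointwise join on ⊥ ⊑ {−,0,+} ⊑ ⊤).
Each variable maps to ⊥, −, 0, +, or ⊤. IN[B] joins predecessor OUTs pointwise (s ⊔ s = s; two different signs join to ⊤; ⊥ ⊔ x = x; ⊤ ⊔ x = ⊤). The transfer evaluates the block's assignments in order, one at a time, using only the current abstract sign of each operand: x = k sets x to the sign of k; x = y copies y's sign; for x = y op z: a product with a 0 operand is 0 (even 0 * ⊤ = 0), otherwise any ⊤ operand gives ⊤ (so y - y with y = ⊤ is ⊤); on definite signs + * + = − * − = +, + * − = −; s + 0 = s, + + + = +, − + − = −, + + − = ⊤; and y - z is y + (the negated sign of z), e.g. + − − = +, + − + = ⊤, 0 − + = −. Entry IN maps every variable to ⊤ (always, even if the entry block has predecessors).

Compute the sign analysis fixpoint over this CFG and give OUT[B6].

Converged values:
  B0: | IN=(all ⊤) | OUT=(all ⊤)
  B1: | IN=(all ⊤) | OUT={b:+; rest ⊤}
  B2: | IN={b:+; rest ⊤} | OUT={b:+, e:+; rest ⊤}
  B3: | IN={b:+, e:+; rest ⊤} | OUT={e:+; rest ⊤}
  B4: | IN={e:+; rest ⊤} | OUT={a:+, e:+; rest ⊤}
  B5: | IN={a:+, e:+; rest ⊤} | OUT={a:+, b:+, e:+; rest ⊤}
  B6: | IN=(all ⊤) | OUT={e:+; rest ⊤}

Merge at B6: IN[B6] = OUT[B0] ⊔ OUT[B5] = {a: ⊤, b: ⊤, c: ⊤, d: ⊤, e: ⊤, f: ⊤}
Applying B6's transfer function to that IN value gives OUT[B6] (row B6 above).

Answer: {a: ⊤, b: ⊤, c: ⊤, d: ⊤, e: +, f: ⊤}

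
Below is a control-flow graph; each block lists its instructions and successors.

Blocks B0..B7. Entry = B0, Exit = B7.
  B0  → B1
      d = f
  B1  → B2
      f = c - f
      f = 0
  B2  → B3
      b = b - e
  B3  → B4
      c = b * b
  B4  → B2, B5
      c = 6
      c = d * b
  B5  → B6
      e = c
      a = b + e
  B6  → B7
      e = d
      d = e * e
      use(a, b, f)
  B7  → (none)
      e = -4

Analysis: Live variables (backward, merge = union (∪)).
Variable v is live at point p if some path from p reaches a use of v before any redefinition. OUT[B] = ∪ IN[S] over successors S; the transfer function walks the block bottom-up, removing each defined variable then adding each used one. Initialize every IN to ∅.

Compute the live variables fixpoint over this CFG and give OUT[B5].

Fixpoint table:
  B0:   IN={b, c, e, f}   OUT={b, c, d, e, f}
  B1:   IN={b, c, d, e, f}   OUT={b, d, e, f}
  B2:   IN={b, d, e, f}   OUT={b, d, e, f}
  B3:   IN={b, d, e, f}   OUT={b, d, e, f}
  B4:   IN={b, d, e, f}   OUT={b, c, d, e, f}
  B5:   IN={b, c, d, f}   OUT={a, b, d, f}
  B6:   IN={a, b, d, f}   OUT={}
  B7:   IN={}   OUT={}

Merge at B5: OUT[B5] = IN[B6] = {a, b, d, f}

Answer: {a, b, d, f}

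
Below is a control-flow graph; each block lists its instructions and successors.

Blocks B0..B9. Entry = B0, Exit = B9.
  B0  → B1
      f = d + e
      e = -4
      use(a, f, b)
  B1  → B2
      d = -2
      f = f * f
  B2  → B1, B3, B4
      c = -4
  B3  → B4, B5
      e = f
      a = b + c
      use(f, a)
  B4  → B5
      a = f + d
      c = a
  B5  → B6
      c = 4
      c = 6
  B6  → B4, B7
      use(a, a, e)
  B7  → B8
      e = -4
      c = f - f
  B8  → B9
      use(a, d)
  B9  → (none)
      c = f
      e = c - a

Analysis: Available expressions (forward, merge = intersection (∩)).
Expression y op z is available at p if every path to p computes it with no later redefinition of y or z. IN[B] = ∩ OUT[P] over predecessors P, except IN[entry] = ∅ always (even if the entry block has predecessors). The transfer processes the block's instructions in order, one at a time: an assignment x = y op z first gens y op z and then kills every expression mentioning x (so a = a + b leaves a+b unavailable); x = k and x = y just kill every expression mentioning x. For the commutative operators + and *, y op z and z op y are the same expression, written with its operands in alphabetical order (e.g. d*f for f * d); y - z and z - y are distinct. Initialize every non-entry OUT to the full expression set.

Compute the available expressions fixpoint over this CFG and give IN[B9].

Fixpoint table:
  B0: | IN={} | OUT={}
  B1: | IN={} | OUT={}
  B2: | IN={} | OUT={}
  B3: | IN={} | OUT={b+c}
  B4: | IN={} | OUT={d+f}
  B5: | IN={} | OUT={}
  B6: | IN={} | OUT={}
  B7: | IN={} | OUT={f-f}
  B8: | IN={f-f} | OUT={f-f}
  B9: | IN={f-f} | OUT={c-a, f-f}

Merge at B9: IN[B9] = OUT[B8] = {f-f}

Answer: {f-f}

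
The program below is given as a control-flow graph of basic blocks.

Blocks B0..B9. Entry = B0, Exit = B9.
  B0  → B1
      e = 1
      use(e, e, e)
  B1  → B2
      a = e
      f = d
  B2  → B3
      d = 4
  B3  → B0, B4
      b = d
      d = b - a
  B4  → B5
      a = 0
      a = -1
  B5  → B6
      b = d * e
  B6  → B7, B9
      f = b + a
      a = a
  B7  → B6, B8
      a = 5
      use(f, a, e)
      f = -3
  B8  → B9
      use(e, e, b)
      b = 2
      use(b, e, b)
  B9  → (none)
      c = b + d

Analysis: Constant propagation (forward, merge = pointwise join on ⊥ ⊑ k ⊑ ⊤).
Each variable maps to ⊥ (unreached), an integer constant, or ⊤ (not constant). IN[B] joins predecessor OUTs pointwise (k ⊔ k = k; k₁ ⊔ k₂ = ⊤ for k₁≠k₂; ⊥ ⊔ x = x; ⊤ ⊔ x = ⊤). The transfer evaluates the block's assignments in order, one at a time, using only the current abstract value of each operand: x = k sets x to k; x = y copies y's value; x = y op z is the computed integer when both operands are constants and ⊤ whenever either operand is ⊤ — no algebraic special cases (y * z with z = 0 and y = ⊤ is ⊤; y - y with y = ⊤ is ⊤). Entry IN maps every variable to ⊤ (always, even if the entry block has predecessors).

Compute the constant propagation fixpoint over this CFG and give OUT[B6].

Converged values:
  B0:  IN=(all ⊤)  OUT={e:1; rest ⊤}
  B1:  IN={e:1; rest ⊤}  OUT={a:1, e:1; rest ⊤}
  B2:  IN={a:1, e:1; rest ⊤}  OUT={a:1, d:4, e:1; rest ⊤}
  B3:  IN={a:1, d:4, e:1; rest ⊤}  OUT={a:1, b:4, d:3, e:1; rest ⊤}
  B4:  IN={a:1, b:4, d:3, e:1; rest ⊤}  OUT={a:-1, b:4, d:3, e:1; rest ⊤}
  B5:  IN={a:-1, b:4, d:3, e:1; rest ⊤}  OUT={a:-1, b:3, d:3, e:1; rest ⊤}
  B6:  IN={b:3, d:3, e:1; rest ⊤}  OUT={b:3, d:3, e:1; rest ⊤}
  B7:  IN={b:3, d:3, e:1; rest ⊤}  OUT={a:5, b:3, d:3, e:1, f:-3; rest ⊤}
  B8:  IN={a:5, b:3, d:3, e:1, f:-3; rest ⊤}  OUT={a:5, b:2, d:3, e:1, f:-3; rest ⊤}
  B9:  IN={d:3, e:1; rest ⊤}  OUT={d:3, e:1; rest ⊤}

Merge at B6: IN[B6] = OUT[B5] ⊔ OUT[B7] = {a: ⊤, b: 3, c: ⊤, d: 3, e: 1, f: ⊤}
Applying B6's transfer function to that IN value gives OUT[B6] (row B6 above).

Answer: {a: ⊤, b: 3, c: ⊤, d: 3, e: 1, f: ⊤}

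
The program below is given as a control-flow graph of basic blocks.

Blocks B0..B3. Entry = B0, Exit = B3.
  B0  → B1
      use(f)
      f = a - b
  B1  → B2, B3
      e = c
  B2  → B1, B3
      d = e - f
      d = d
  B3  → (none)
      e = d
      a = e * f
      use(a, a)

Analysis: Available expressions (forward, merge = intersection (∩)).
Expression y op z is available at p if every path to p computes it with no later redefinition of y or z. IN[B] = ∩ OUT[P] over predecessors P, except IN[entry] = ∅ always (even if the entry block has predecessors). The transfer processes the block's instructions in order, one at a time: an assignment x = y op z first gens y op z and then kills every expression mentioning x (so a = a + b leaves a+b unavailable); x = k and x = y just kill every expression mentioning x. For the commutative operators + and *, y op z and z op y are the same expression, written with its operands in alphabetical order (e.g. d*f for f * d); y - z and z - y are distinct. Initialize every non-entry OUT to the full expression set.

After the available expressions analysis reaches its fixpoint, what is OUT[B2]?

Converged values:
  B0:  IN={}  OUT={a-b}
  B1:  IN={a-b}  OUT={a-b}
  B2:  IN={a-b}  OUT={a-b, e-f}
  B3:  IN={a-b}  OUT={e*f}

Merge at B2: IN[B2] = OUT[B1] = {a-b}
Applying B2's transfer function to that IN value gives OUT[B2] (row B2 above).

Answer: {a-b, e-f}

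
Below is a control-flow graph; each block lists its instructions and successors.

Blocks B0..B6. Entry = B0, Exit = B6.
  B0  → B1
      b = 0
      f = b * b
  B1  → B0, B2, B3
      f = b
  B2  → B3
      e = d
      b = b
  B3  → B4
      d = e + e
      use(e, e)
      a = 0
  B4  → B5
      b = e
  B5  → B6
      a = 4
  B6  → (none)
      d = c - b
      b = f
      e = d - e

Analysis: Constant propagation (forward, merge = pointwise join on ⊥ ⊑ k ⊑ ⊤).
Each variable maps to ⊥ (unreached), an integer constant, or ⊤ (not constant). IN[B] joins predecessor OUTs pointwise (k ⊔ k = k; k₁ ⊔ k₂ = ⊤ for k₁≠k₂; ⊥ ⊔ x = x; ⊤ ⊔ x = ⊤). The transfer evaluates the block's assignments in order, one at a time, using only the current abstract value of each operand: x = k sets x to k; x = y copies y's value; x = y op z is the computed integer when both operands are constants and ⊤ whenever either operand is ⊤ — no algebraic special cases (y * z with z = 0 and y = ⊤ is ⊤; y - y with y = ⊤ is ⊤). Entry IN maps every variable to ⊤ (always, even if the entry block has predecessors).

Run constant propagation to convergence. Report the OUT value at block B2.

Fixpoint table:
  B0:  IN=(all ⊤)  OUT={b:0, f:0; rest ⊤}
  B1:  IN={b:0, f:0; rest ⊤}  OUT={b:0, f:0; rest ⊤}
  B2:  IN={b:0, f:0; rest ⊤}  OUT={b:0, f:0; rest ⊤}
  B3:  IN={b:0, f:0; rest ⊤}  OUT={a:0, b:0, f:0; rest ⊤}
  B4:  IN={a:0, b:0, f:0; rest ⊤}  OUT={a:0, f:0; rest ⊤}
  B5:  IN={a:0, f:0; rest ⊤}  OUT={a:4, f:0; rest ⊤}
  B6:  IN={a:4, f:0; rest ⊤}  OUT={a:4, b:0, f:0; rest ⊤}

Merge at B2: IN[B2] = OUT[B1] = {a: ⊤, b: 0, c: ⊤, d: ⊤, e: ⊤, f: 0}
Applying B2's transfer function to that IN value gives OUT[B2] (row B2 above).

Answer: {a: ⊤, b: 0, c: ⊤, d: ⊤, e: ⊤, f: 0}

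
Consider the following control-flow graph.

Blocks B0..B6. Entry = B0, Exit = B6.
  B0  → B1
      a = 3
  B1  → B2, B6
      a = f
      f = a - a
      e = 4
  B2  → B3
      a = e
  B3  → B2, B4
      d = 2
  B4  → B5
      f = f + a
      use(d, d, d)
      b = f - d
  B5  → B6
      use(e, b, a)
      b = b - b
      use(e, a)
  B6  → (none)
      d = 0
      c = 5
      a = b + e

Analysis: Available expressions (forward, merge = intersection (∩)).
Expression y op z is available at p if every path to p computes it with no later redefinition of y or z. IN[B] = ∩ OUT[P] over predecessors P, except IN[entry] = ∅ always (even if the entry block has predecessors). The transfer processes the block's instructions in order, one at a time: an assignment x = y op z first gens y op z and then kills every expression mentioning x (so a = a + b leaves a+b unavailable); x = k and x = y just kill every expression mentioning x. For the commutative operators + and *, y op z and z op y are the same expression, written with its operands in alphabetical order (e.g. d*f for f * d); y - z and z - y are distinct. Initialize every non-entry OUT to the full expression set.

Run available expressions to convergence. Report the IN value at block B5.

Fixpoint table:
  B0:  IN={}  OUT={}
  B1:  IN={}  OUT={a-a}
  B2:  IN={}  OUT={}
  B3:  IN={}  OUT={}
  B4:  IN={}  OUT={f-d}
  B5:  IN={f-d}  OUT={f-d}
  B6:  IN={}  OUT={b+e}

Merge at B5: IN[B5] = OUT[B4] = {f-d}

Answer: {f-d}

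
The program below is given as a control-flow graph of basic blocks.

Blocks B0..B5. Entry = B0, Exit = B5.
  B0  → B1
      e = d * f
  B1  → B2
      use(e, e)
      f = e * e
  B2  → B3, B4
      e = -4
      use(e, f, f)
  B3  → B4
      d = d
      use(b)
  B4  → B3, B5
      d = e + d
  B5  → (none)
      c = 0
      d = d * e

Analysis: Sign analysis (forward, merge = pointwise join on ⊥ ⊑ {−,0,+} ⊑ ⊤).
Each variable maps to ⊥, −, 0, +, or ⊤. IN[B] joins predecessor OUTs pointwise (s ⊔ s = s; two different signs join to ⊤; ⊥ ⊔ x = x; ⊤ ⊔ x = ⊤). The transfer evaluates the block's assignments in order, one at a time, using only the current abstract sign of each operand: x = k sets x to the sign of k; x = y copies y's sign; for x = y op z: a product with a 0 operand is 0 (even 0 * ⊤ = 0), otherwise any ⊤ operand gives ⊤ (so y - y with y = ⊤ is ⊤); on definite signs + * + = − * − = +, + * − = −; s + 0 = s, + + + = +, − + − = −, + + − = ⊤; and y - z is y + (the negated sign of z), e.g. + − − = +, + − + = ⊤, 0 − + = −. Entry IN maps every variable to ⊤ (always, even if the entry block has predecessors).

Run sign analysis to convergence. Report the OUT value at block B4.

Fixpoint table:
  B0:  IN=(all ⊤)  OUT=(all ⊤)
  B1:  IN=(all ⊤)  OUT=(all ⊤)
  B2:  IN=(all ⊤)  OUT={e:-; rest ⊤}
  B3:  IN={e:-; rest ⊤}  OUT={e:-; rest ⊤}
  B4:  IN={e:-; rest ⊤}  OUT={e:-; rest ⊤}
  B5:  IN={e:-; rest ⊤}  OUT={c:0, e:-; rest ⊤}

Merge at B4: IN[B4] = OUT[B2] ⊔ OUT[B3] = {a: ⊤, b: ⊤, c: ⊤, d: ⊤, e: -, f: ⊤}
Applying B4's transfer function to that IN value gives OUT[B4] (row B4 above).

Answer: {a: ⊤, b: ⊤, c: ⊤, d: ⊤, e: -, f: ⊤}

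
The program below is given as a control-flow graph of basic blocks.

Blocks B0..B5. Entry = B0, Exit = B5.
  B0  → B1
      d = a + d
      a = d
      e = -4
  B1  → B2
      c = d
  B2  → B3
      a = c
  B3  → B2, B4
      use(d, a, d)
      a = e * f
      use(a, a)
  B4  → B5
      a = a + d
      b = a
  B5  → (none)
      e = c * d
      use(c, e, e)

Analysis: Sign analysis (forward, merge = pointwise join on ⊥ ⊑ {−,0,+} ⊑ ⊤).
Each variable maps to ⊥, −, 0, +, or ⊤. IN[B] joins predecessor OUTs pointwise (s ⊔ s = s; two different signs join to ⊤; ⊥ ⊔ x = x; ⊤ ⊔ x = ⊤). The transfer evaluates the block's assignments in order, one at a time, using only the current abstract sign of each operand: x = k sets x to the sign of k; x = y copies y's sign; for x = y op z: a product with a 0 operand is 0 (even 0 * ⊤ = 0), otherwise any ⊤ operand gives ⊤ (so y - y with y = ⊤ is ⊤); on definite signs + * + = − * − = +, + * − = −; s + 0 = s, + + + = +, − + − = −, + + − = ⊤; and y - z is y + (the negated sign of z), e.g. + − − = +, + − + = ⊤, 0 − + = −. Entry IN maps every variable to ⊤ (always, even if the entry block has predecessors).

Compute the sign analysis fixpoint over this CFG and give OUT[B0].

Fixpoint table:
  B0:   IN=(all ⊤)   OUT={e:-; rest ⊤}
  B1:   IN={e:-; rest ⊤}   OUT={e:-; rest ⊤}
  B2:   IN={e:-; rest ⊤}   OUT={e:-; rest ⊤}
  B3:   IN={e:-; rest ⊤}   OUT={e:-; rest ⊤}
  B4:   IN={e:-; rest ⊤}   OUT={e:-; rest ⊤}
  B5:   IN={e:-; rest ⊤}   OUT=(all ⊤)

B0 is the boundary node: IN[B0] = {a: ⊤, b: ⊤, c: ⊤, d: ⊤, e: ⊤, f: ⊤}
Applying B0's transfer function to that IN value gives OUT[B0] (row B0 above).

Answer: {a: ⊤, b: ⊤, c: ⊤, d: ⊤, e: -, f: ⊤}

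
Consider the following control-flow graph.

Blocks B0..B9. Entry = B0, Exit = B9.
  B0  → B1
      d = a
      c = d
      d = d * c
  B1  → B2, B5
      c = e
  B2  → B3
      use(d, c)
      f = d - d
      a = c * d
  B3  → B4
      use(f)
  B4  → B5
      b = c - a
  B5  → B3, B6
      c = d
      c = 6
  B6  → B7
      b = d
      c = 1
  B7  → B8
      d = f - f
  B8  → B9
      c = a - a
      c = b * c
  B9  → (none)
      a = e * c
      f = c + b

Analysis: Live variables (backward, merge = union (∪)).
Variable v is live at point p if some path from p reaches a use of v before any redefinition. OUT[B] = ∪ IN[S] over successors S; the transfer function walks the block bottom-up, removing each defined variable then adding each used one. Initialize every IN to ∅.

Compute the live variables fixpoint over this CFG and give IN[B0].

Answer: {a, e, f}

Trace:
Fixpoint table:
  B0:  IN={a, e, f}  OUT={a, d, e, f}
  B1:  IN={a, d, e, f}  OUT={a, c, d, e, f}
  B2:  IN={c, d, e}  OUT={a, c, d, e, f}
  B3:  IN={a, c, d, e, f}  OUT={a, c, d, e, f}
  B4:  IN={a, c, d, e, f}  OUT={a, d, e, f}
  B5:  IN={a, d, e, f}  OUT={a, c, d, e, f}
  B6:  IN={a, d, e, f}  OUT={a, b, e, f}
  B7:  IN={a, b, e, f}  OUT={a, b, e}
  B8:  IN={a, b, e}  OUT={b, c, e}
  B9:  IN={b, c, e}  OUT={}

Merge at B0: OUT[B0] = IN[B1] = {a, d, e, f}
Applying B0's transfer function to that OUT value gives IN[B0] (row B0 above).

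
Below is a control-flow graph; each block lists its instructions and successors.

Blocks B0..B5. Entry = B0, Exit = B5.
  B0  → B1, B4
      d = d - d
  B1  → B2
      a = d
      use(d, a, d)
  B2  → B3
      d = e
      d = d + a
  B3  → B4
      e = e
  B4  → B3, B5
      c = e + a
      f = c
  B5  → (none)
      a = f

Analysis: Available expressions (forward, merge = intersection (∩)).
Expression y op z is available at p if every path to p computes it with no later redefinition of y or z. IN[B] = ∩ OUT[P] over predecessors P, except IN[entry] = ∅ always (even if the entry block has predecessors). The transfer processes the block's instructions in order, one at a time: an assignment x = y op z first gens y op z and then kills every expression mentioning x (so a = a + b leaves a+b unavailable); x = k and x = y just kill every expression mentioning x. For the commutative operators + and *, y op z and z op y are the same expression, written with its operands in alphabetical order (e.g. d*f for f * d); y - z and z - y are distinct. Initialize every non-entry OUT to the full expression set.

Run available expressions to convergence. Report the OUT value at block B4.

Fixpoint table:
  B0:   IN={}   OUT={}
  B1:   IN={}   OUT={}
  B2:   IN={}   OUT={}
  B3:   IN={}   OUT={}
  B4:   IN={}   OUT={a+e}
  B5:   IN={a+e}   OUT={}

Merge at B4: IN[B4] = OUT[B0] ∩ OUT[B3] = {}
Applying B4's transfer function to that IN value gives OUT[B4] (row B4 above).

Answer: {a+e}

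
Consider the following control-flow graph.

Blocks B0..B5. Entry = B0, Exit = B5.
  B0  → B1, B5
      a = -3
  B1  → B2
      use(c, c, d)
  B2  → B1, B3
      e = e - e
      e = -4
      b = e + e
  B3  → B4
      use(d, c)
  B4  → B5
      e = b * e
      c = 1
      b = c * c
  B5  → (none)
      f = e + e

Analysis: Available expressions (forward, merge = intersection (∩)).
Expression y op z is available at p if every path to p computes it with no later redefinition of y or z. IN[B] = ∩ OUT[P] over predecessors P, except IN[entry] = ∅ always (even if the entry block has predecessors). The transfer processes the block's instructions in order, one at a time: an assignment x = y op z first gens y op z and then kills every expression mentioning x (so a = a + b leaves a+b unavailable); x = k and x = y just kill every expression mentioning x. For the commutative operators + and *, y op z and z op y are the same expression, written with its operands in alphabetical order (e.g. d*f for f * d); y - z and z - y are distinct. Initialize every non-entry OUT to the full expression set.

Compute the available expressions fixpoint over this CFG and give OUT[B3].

Answer: {e+e}

Derivation:
Converged values:
  B0:   IN={}   OUT={}
  B1:   IN={}   OUT={}
  B2:   IN={}   OUT={e+e}
  B3:   IN={e+e}   OUT={e+e}
  B4:   IN={e+e}   OUT={c*c}
  B5:   IN={}   OUT={e+e}

Merge at B3: IN[B3] = OUT[B2] = {e+e}
Applying B3's transfer function to that IN value gives OUT[B3] (row B3 above).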